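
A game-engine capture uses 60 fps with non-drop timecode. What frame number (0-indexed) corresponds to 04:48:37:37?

frame 1039057

Total seconds to the label: (4 × 3600 + 48 × 60 + 37) = 17317.
Frame index = 17317 × 60 + 37 = 1039057.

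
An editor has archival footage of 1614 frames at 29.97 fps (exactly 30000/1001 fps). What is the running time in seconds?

Running time = 1614 / (30000/1001) = 53.8538 s.

53.8538 seconds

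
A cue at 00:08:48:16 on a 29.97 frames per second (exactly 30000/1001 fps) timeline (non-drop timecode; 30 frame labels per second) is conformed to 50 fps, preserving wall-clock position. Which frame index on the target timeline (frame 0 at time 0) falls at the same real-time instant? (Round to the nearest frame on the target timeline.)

Source frame index: (0×3600 + 8×60 + 48) × 30 + 16 = 15856.
Real time: 15856 / (30000/1001) = 991991/1875 s.
Target frame: (991991/1875) × (50) = 1983982/75 ≈ 26453.093 → 26453.

frame 26453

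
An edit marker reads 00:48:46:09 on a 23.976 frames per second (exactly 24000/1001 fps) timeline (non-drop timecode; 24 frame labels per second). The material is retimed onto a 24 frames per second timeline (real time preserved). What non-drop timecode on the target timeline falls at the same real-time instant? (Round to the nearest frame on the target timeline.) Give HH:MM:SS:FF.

00:48:49:07

Source frame index: (0×3600 + 48×60 + 46) × 24 + 9 = 70233.
Real time: 70233 / (24000/1001) = 23434411/8000 s.
Target frame: (23434411/8000) × (24) = 70303233/1000 ≈ 70303.233 → 70303.
At 24 labels/s: frame 70303 → 00:48:49:07.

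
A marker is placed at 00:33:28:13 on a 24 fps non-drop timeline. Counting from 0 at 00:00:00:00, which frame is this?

Total seconds to the label: (0 × 3600 + 33 × 60 + 28) = 2008.
Frame index = 2008 × 24 + 13 = 48205.

frame 48205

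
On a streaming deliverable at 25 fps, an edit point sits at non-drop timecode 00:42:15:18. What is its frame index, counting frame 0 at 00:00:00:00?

63393

Total seconds to the label: (0 × 3600 + 42 × 60 + 15) = 2535.
Frame index = 2535 × 25 + 18 = 63393.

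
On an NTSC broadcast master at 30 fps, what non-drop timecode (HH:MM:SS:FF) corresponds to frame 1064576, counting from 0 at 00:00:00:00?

09:51:25:26

1064576 ÷ 30 = 35485 full seconds, remainder 26 frames.
35485 s = 9 h 51 min 25 s.
Timecode: 09:51:25:26.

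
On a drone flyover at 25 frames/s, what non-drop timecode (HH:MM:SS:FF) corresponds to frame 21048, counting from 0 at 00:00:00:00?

00:14:01:23

21048 ÷ 25 = 841 full seconds, remainder 23 frames.
841 s = 0 h 14 min 1 s.
Timecode: 00:14:01:23.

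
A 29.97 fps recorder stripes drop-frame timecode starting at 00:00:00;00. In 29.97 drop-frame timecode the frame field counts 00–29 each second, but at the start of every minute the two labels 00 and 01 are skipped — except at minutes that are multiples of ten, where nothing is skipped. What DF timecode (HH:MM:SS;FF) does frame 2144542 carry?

Ten DF minutes hold 17982 frames, so frame 2144542 lies in block 119 (frames 2139858–2157839) with 4684 frames into that block.
The block's first minute is 1800 frames and the rest 1798 each; 4684 frames reaches minute 2, so 119 × 18 + 2 × 2 = 2146 labels have been skipped so far.
Adding those back, label number 2144542 + 2146 = 2146688 at 30 labels/s is 71556 s + 8 f = 19 h 52 min 36 s frame 8, i.e. 19:52:36;08.

19:52:36;08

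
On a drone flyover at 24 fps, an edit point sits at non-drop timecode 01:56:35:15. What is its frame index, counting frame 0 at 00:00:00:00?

Total seconds to the label: (1 × 3600 + 56 × 60 + 35) = 6995.
Frame index = 6995 × 24 + 15 = 167895.

167895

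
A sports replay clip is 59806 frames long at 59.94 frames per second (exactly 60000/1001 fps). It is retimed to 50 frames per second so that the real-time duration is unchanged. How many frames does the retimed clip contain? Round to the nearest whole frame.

49888 frames

Frames at target rate = 59806 × (50) / (60000/1001) = 29932903/600 ≈ 49888.172.
Nearest whole frame: 49888.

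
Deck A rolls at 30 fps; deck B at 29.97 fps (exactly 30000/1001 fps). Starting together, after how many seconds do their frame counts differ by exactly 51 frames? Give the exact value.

The gap grows by |30000/1001 − 30| = 30/1001 frames per second.
Time for a 51-frame gap: 51 ÷ (30/1001) = 1701.7 s.

1701.7 seconds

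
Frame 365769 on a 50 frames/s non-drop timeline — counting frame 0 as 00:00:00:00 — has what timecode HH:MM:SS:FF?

02:01:55:19

365769 ÷ 50 = 7315 full seconds, remainder 19 frames.
7315 s = 2 h 1 min 55 s.
Timecode: 02:01:55:19.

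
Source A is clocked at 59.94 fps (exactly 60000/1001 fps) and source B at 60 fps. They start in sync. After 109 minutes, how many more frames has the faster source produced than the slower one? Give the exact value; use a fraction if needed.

109 min = 6540 s.
A emits 60000/1001 × 6540 = 392400000/1001 frames; B emits 60 × 6540 = 392400.
Difference = 392400/1001 frames (≈ 392.0080); B is ahead of A.

392400/1001 frames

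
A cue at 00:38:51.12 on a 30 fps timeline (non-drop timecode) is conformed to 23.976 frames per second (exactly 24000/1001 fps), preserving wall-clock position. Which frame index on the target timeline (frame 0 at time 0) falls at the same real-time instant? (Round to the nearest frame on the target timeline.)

Source frame index: (0×3600 + 38×60 + 51) × 30 + 12 = 69942.
Real time: 69942 / (30) = 11657/5 s.
Target frame: (11657/5) × (24000/1001) = 55953600/1001 ≈ 55897.702 → 55898.

frame 55898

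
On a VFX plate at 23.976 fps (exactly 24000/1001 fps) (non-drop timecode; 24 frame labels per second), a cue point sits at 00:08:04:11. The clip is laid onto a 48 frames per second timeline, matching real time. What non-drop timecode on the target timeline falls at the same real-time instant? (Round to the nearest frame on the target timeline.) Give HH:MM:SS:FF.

Source frame index: (0×3600 + 8×60 + 4) × 24 + 11 = 11627.
Real time: 11627 / (24000/1001) = 11638627/24000 s.
Target frame: (11638627/24000) × (48) = 11638627/500 ≈ 23277.254 → 23277.
At 48 labels/s: frame 23277 → 00:08:04:45.

00:08:04:45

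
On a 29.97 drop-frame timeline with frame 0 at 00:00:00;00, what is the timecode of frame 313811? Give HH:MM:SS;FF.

Ten DF minutes hold 17982 frames, so frame 313811 lies in block 17 (frames 305694–323675) with 8117 frames into that block.
The block's first minute is 1800 frames and the rest 1798 each; 8117 frames reaches minute 4, so 17 × 18 + 4 × 2 = 314 labels have been skipped so far.
Adding those back, label number 313811 + 314 = 314125 at 30 labels/s is 10470 s + 25 f = 2 h 54 min 30 s frame 25, i.e. 02:54:30;25.

02:54:30;25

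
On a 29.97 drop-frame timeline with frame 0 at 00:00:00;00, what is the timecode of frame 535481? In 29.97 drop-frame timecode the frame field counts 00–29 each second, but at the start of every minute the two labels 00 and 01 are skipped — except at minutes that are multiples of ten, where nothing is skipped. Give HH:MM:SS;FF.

Each 10-minute DF block holds 10 × 60 × 30 − 9 × 2 = 17982 frames. 535481 ÷ 17982 → 29 full blocks, remainder 14003.
Within the partial block the first minute is 1800 frames and each further minute 1798, so 7 further minute boundaries passed. Total skipped labels = 18 × 29 + 2 × 7 = 536.
Non-drop label index = 535481 + 536 = 536017; at 30 labels/s that is 04:57:47:07, i.e. DF 04:57:47;07.

04:57:47;07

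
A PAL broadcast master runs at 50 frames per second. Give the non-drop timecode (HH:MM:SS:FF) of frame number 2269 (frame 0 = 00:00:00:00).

00:00:45:19

2269 ÷ 50 = 45 full seconds, remainder 19 frames.
45 s = 0 h 0 min 45 s.
Timecode: 00:00:45:19.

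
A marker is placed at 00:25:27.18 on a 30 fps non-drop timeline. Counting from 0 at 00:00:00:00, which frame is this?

frame 45828

Total seconds to the label: (0 × 3600 + 25 × 60 + 27) = 1527.
Frame index = 1527 × 30 + 18 = 45828.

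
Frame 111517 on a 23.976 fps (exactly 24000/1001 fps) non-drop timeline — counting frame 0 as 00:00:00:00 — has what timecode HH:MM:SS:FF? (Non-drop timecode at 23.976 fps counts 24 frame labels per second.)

111517 ÷ 24 = 4646 full seconds, remainder 13 frames.
4646 s = 1 h 17 min 26 s.
Timecode: 01:17:26:13.

01:17:26:13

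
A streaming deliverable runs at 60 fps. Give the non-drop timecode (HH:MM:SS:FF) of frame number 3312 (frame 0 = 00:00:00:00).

00:00:55:12

3312 ÷ 60 = 55 full seconds, remainder 12 frames.
55 s = 0 h 0 min 55 s.
Timecode: 00:00:55:12.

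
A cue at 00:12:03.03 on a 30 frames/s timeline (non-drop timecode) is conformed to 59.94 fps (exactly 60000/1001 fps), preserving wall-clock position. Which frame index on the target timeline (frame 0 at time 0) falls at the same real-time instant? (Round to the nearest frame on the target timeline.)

frame 43343

Source frame index: (0×3600 + 12×60 + 3) × 30 + 3 = 21693.
Real time: 21693 / (30) = 7231/10 s.
Target frame: (7231/10) × (60000/1001) = 6198000/143 ≈ 43342.657 → 43343.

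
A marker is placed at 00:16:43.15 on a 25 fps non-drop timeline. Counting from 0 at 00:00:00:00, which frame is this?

frame 25090

Total seconds to the label: (0 × 3600 + 16 × 60 + 43) = 1003.
Frame index = 1003 × 25 + 15 = 25090.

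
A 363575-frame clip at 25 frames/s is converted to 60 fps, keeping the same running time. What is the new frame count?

872580 frames

Frames at target rate = 363575 × (60) / (25) = 872580.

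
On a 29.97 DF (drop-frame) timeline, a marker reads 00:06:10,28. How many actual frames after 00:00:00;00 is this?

11116

Complete 10-minute blocks: 0, each 17982 frames → 0.
Remaining 6 whole minutes in the current block: 1800 + 5 × 1798 = 10790 frames.
Within the current minute: 10 × 30 + 28 − 2 = 326 (labels ;00/;01 skipped at this minute). Total = 0 + 10790 + 326 = 11116.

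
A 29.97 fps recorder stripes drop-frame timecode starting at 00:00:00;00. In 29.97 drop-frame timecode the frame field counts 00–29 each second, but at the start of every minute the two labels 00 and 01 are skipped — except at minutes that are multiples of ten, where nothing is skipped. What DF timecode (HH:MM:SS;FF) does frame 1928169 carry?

17:52:16;19

Ten DF minutes hold 17982 frames, so frame 1928169 lies in block 107 (frames 1924074–1942055) with 4095 frames into that block.
The block's first minute is 1800 frames and the rest 1798 each; 4095 frames reaches minute 2, so 107 × 18 + 2 × 2 = 1930 labels have been skipped so far.
Adding those back, label number 1928169 + 1930 = 1930099 at 30 labels/s is 64336 s + 19 f = 17 h 52 min 16 s frame 19, i.e. 17:52:16;19.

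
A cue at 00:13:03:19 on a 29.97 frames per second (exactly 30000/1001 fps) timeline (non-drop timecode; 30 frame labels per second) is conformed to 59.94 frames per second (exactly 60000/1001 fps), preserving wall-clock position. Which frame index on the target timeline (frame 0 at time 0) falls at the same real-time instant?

Source frame index: (0×3600 + 13×60 + 3) × 30 + 19 = 23509.
Real time: 23509 / (30000/1001) = 23532509/30000 s.
Target frame: (23532509/30000) × (60000/1001) = 47018.

frame 47018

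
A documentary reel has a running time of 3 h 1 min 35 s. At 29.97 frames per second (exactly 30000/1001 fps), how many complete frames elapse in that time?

3 h 1 min 35 s = 10895 s.
Frames = 10895 × 30000/1001 = 326850000/1001 ≈ 326523.4765.
Complete frames: 326523.

326523 frames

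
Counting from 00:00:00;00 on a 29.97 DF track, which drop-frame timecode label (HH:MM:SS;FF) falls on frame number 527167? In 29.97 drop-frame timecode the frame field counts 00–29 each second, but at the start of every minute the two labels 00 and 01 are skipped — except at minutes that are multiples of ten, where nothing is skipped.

Each 10-minute DF block holds 10 × 60 × 30 − 9 × 2 = 17982 frames. 527167 ÷ 17982 → 29 full blocks, remainder 5689.
Within the partial block the first minute is 1800 frames and each further minute 1798, so 3 further minute boundaries passed. Total skipped labels = 18 × 29 + 2 × 3 = 528.
Non-drop label index = 527167 + 528 = 527695; at 30 labels/s that is 04:53:09:25, i.e. DF 04:53:09;25.

04:53:09;25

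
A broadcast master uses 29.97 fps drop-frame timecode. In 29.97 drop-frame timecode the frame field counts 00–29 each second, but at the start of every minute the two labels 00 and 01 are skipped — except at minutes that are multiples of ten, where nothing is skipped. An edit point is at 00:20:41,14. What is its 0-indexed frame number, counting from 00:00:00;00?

Complete 10-minute blocks: 2, each 17982 frames → 35964.
Remaining 0 whole minutes in the current block: 0 frames.
Within the current minute: 41 × 30 + 14 = 1244. Total = 35964 + 0 + 1244 = 37208.

37208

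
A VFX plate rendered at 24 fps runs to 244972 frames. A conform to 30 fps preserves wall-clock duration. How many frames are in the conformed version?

Target frames = source frames × (target rate / source rate) = 244972 × (30)/(24) = 244972 × 5/4 = 306215.

306215 frames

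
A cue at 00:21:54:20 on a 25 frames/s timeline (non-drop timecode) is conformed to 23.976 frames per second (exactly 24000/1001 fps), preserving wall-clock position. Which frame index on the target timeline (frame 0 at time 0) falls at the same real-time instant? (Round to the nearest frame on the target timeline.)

Source frame index: (0×3600 + 21×60 + 54) × 25 + 20 = 32870.
Real time: 32870 / (25) = 6574/5 s.
Target frame: (6574/5) × (24000/1001) = 31555200/1001 ≈ 31523.676 → 31524.

frame 31524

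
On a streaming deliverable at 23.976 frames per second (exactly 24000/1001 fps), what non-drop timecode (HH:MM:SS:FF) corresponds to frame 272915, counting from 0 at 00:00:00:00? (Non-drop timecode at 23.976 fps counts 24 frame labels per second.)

272915 ÷ 24 = 11371 full seconds, remainder 11 frames.
11371 s = 3 h 9 min 31 s.
Timecode: 03:09:31:11.

03:09:31:11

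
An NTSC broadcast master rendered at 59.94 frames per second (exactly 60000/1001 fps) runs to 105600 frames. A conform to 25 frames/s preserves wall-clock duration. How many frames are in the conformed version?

Target frames = source frames × (target rate / source rate) = 105600 × (25)/(60000/1001) = 105600 × 1001/2400 = 44044.

44044 frames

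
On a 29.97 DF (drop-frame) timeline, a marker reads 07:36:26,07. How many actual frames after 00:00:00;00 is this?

820765

As if non-drop at 30 labels/s: (7 × 3600 + 36 × 60 + 26) × 30 + 7 = 821587.
Minute boundaries passed: 456; those not divisible by 10: 456 − 45 = 411; dropped labels = 2 × 411 = 822.
Actual frame index = 821587 − 822 = 820765.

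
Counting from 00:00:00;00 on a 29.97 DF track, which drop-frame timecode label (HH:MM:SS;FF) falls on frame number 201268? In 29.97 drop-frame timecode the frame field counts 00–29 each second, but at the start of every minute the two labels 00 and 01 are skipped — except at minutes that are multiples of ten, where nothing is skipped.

01:51:55;18

Ten DF minutes hold 17982 frames, so frame 201268 lies in block 11 (frames 197802–215783) with 3466 frames into that block.
The block's first minute is 1800 frames and the rest 1798 each; 3466 frames reaches minute 1, so 11 × 18 + 1 × 2 = 200 labels have been skipped so far.
Adding those back, label number 201268 + 200 = 201468 at 30 labels/s is 6715 s + 18 f = 1 h 51 min 55 s frame 18, i.e. 01:51:55;18.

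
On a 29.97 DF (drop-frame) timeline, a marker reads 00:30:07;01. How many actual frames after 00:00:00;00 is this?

54157

As if non-drop at 30 labels/s: (0 × 3600 + 30 × 60 + 7) × 30 + 1 = 54211.
Minute boundaries passed: 30; those not divisible by 10: 30 − 3 = 27; dropped labels = 2 × 27 = 54.
Actual frame index = 54211 − 54 = 54157.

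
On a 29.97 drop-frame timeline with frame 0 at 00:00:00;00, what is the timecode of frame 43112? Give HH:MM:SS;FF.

00:23:58;14

Ten DF minutes hold 17982 frames, so frame 43112 lies in block 2 (frames 35964–53945) with 7148 frames into that block.
The block's first minute is 1800 frames and the rest 1798 each; 7148 frames reaches minute 3, so 2 × 18 + 3 × 2 = 42 labels have been skipped so far.
Adding those back, label number 43112 + 42 = 43154 at 30 labels/s is 1438 s + 14 f = 0 h 23 min 58 s frame 14, i.e. 00:23:58;14.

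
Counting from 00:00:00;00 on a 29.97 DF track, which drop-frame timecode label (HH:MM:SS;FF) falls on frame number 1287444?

Each 10-minute DF block holds 10 × 60 × 30 − 9 × 2 = 17982 frames. 1287444 ÷ 17982 → 71 full blocks, remainder 10722.
Within the partial block the first minute is 1800 frames and each further minute 1798, so 5 further minute boundaries passed. Total skipped labels = 18 × 71 + 2 × 5 = 1288.
Non-drop label index = 1287444 + 1288 = 1288732; at 30 labels/s that is 11:55:57:22, i.e. DF 11:55:57;22.

11:55:57;22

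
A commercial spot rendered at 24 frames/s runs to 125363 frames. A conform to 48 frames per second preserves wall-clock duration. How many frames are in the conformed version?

Target frames = source frames × (target rate / source rate) = 125363 × (48)/(24) = 125363 × 2 = 250726.

250726 frames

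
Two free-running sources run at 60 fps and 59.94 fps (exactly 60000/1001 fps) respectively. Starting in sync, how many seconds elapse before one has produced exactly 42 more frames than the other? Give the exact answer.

700.7 seconds

The gap grows by |60000/1001 − 60| = 60/1001 frames per second.
Time for a 42-frame gap: 42 ÷ (60/1001) = 700.7 s.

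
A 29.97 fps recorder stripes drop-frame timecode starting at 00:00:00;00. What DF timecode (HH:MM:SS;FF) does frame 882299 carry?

08:10:39;11

Each 10-minute DF block holds 10 × 60 × 30 − 9 × 2 = 17982 frames. 882299 ÷ 17982 → 49 full blocks, remainder 1181.
Within the partial block the first minute is 1800 frames and each further minute 1798, so 0 further minute boundaries passed. Total skipped labels = 18 × 49 + 2 × 0 = 882.
Non-drop label index = 882299 + 882 = 883181; at 30 labels/s that is 08:10:39:11, i.e. DF 08:10:39;11.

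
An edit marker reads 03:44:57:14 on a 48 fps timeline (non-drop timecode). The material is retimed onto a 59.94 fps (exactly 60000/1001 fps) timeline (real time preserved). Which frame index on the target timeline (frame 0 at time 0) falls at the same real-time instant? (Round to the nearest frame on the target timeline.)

frame 809028

Source frame index: (3×3600 + 44×60 + 57) × 48 + 14 = 647870.
Real time: 647870 / (48) = 323935/24 s.
Target frame: (323935/24) × (60000/1001) = 809837500/1001 ≈ 809028.472 → 809028.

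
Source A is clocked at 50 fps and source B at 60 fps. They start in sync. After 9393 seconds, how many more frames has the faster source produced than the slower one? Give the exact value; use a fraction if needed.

A emits 50 × 9393 = 469650 frames; B emits 60 × 9393 = 563580.
Difference = 93930 frames; B is ahead of A.

93930 frames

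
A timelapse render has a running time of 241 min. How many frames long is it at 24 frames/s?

241 min = 14460 s.
Frames = 14460 × 24 = 347040.

347040 frames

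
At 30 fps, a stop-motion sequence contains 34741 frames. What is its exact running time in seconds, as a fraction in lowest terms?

Running time = 34741 ÷ (30) = 34741 × 1/30 = 34741/30 s.

34741/30 seconds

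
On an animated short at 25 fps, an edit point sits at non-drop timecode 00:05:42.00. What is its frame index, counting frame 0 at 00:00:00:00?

8550

Total seconds to the label: (0 × 3600 + 5 × 60 + 42) = 342.
Frame index = 342 × 25 + 0 = 8550.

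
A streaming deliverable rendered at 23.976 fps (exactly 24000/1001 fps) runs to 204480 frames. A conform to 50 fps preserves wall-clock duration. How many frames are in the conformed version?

Target frames = source frames × (target rate / source rate) = 204480 × (50)/(24000/1001) = 204480 × 1001/480 = 426426.

426426 frames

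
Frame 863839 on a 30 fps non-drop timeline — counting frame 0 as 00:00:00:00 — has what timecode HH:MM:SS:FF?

863839 ÷ 30 = 28794 full seconds, remainder 19 frames.
28794 s = 7 h 59 min 54 s.
Timecode: 07:59:54:19.

07:59:54:19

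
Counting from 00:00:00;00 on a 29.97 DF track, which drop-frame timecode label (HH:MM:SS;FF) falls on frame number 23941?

00:13:18;25

Each 10-minute DF block holds 10 × 60 × 30 − 9 × 2 = 17982 frames. 23941 ÷ 17982 → 1 full block, remainder 5959.
Within the partial block the first minute is 1800 frames and each further minute 1798, so 3 further minute boundaries passed. Total skipped labels = 18 × 1 + 2 × 3 = 24.
Non-drop label index = 23941 + 24 = 23965; at 30 labels/s that is 00:13:18:25, i.e. DF 00:13:18;25.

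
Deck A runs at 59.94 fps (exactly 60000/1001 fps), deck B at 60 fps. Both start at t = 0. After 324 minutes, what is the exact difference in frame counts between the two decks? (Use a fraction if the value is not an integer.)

324 min = 19440 s.
A emits 60000/1001 × 19440 = 1166400000/1001 frames; B emits 60 × 19440 = 1166400.
Difference = 1166400/1001 frames (≈ 1165.2348); B is ahead of A.

1166400/1001 frames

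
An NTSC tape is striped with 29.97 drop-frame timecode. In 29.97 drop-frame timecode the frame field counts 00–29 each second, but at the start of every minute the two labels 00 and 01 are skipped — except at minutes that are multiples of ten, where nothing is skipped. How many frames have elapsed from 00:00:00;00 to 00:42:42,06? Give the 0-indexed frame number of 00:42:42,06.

76790

Complete 10-minute blocks: 4, each 17982 frames → 71928.
Remaining 2 whole minutes in the current block: 1800 + 1 × 1798 = 3598 frames.
Within the current minute: 42 × 30 + 6 − 2 = 1264 (labels ;00/;01 skipped at this minute). Total = 71928 + 3598 + 1264 = 76790.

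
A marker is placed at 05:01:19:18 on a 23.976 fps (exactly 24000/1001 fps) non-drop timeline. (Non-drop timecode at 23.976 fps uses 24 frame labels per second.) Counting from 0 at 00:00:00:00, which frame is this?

433914

Total seconds to the label: (5 × 3600 + 1 × 60 + 19) = 18079.
Frame index = 18079 × 24 + 18 = 433914.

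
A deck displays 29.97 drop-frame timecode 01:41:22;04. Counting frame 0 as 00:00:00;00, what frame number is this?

As if non-drop at 30 labels/s: (1 × 3600 + 41 × 60 + 22) × 30 + 4 = 182464.
Minute boundaries passed: 101; those not divisible by 10: 101 − 10 = 91; dropped labels = 2 × 91 = 182.
Actual frame index = 182464 − 182 = 182282.

182282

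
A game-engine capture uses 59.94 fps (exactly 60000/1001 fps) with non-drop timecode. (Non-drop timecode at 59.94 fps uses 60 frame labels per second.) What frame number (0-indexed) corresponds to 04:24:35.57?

952557

Total seconds to the label: (4 × 3600 + 24 × 60 + 35) = 15875.
Frame index = 15875 × 60 + 57 = 952557.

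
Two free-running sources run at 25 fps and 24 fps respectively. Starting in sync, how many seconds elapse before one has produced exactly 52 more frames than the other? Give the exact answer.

52 seconds

The gap grows by |24 − 25| = 1 frame per second.
Time for a 52-frame gap: 52 ÷ (1) = 52 s.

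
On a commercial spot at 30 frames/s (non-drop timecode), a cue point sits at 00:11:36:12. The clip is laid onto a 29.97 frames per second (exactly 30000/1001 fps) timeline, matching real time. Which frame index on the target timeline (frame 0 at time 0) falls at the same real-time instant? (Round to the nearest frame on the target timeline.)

frame 20871

Source frame index: (0×3600 + 11×60 + 36) × 30 + 12 = 20892.
Real time: 20892 / (30) = 3482/5 s.
Target frame: (3482/5) × (30000/1001) = 20892000/1001 ≈ 20871.129 → 20871.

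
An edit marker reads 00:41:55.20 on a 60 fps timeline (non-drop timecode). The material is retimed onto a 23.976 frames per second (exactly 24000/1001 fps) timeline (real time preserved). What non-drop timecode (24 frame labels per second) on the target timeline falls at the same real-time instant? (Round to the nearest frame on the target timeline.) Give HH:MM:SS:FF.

Source frame index: (0×3600 + 41×60 + 55) × 60 + 20 = 150920.
Real time: 150920 / (60) = 7546/3 s.
Target frame: (7546/3) × (24000/1001) = 784000/13 ≈ 60307.692 → 60308.
At 24 labels/s: frame 60308 → 00:41:52:20.

00:41:52:20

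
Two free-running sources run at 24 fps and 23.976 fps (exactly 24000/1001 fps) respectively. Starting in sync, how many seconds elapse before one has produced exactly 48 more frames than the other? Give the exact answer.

2002 seconds

The gap grows by |24000/1001 − 24| = 24/1001 frames per second.
Time for a 48-frame gap: 48 ÷ (24/1001) = 2002 s.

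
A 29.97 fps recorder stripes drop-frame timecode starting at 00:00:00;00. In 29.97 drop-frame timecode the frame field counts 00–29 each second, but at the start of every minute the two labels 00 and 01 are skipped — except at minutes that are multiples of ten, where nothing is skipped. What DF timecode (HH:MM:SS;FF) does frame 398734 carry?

03:41:44;12

Ten DF minutes hold 17982 frames, so frame 398734 lies in block 22 (frames 395604–413585) with 3130 frames into that block.
The block's first minute is 1800 frames and the rest 1798 each; 3130 frames reaches minute 1, so 22 × 18 + 1 × 2 = 398 labels have been skipped so far.
Adding those back, label number 398734 + 398 = 399132 at 30 labels/s is 13304 s + 12 f = 3 h 41 min 44 s frame 12, i.e. 03:41:44;12.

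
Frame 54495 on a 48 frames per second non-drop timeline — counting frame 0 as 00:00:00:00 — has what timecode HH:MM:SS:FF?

00:18:55:15

54495 ÷ 48 = 1135 full seconds, remainder 15 frames.
1135 s = 0 h 18 min 55 s.
Timecode: 00:18:55:15.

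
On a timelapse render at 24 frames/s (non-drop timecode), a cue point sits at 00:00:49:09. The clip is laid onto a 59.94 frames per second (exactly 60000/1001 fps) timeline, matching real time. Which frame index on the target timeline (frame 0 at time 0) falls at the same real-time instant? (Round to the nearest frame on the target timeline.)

frame 2960

Source frame index: (0×3600 + 0×60 + 49) × 24 + 9 = 1185.
Real time: 1185 / (24) = 395/8 s.
Target frame: (395/8) × (60000/1001) = 2962500/1001 ≈ 2959.540 → 2960.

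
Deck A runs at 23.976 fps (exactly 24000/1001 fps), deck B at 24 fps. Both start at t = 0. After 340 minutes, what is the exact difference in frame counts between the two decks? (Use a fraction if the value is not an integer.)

489600/1001 frames

340 min = 20400 s.
A emits 24000/1001 × 20400 = 489600000/1001 frames; B emits 24 × 20400 = 489600.
Difference = 489600/1001 frames (≈ 489.1109); B is ahead of A.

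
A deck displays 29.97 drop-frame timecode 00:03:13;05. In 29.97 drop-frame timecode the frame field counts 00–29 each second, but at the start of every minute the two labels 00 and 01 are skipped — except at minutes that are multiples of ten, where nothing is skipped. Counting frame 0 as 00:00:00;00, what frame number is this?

5789

As if non-drop at 30 labels/s: (0 × 3600 + 3 × 60 + 13) × 30 + 5 = 5795.
Minute boundaries passed: 3; those not divisible by 10: 3 − 0 = 3; dropped labels = 2 × 3 = 6.
Actual frame index = 5795 − 6 = 5789.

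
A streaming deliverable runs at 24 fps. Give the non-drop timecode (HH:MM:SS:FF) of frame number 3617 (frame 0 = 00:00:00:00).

00:02:30:17

3617 ÷ 24 = 150 full seconds, remainder 17 frames.
150 s = 0 h 2 min 30 s.
Timecode: 00:02:30:17.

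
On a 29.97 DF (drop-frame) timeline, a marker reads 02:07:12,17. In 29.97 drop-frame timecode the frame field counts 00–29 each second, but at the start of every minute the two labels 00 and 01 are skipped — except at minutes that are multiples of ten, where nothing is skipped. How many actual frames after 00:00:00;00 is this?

228747

As if non-drop at 30 labels/s: (2 × 3600 + 7 × 60 + 12) × 30 + 17 = 228977.
Minute boundaries passed: 127; those not divisible by 10: 127 − 12 = 115; dropped labels = 2 × 115 = 230.
Actual frame index = 228977 − 230 = 228747.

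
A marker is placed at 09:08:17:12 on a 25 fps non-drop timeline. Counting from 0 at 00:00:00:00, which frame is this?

Total seconds to the label: (9 × 3600 + 8 × 60 + 17) = 32897.
Frame index = 32897 × 25 + 12 = 822437.

frame 822437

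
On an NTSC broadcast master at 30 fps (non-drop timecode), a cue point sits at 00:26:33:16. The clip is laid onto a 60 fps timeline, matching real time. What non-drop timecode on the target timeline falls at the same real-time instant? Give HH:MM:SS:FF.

Source frame index: (0×3600 + 26×60 + 33) × 30 + 16 = 47806.
Real time: 47806 / (30) = 23903/15 s.
Target frame: (23903/15) × (60) = 95612.
At 60 labels/s: frame 95612 → 00:26:33:32.

00:26:33:32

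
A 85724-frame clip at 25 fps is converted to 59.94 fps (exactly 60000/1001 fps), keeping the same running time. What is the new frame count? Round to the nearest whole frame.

Frames at target rate = 85724 × (60000/1001) / (25) = 205737600/1001 ≈ 205532.068.
Nearest whole frame: 205532.

205532 frames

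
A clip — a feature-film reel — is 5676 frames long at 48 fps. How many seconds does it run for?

Running time = 5676 / (48) = 118.25 s.

118.25 seconds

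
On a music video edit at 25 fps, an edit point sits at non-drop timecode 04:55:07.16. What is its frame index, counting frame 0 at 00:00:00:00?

Total seconds to the label: (4 × 3600 + 55 × 60 + 7) = 17707.
Frame index = 17707 × 25 + 16 = 442691.

442691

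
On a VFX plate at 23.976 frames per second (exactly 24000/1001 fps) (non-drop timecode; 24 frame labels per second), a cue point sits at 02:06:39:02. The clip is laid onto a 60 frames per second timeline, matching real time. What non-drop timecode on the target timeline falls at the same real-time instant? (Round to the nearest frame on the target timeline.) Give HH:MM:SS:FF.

Source frame index: (2×3600 + 6×60 + 39) × 24 + 2 = 182378.
Real time: 182378 / (24000/1001) = 91280189/12000 s.
Target frame: (91280189/12000) × (60) = 91280189/200 ≈ 456400.945 → 456401.
At 60 labels/s: frame 456401 → 02:06:46:41.

02:06:46:41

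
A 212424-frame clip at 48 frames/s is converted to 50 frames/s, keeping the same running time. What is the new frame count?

221275 frames

Target frames = source frames × (target rate / source rate) = 212424 × (50)/(48) = 212424 × 25/24 = 221275.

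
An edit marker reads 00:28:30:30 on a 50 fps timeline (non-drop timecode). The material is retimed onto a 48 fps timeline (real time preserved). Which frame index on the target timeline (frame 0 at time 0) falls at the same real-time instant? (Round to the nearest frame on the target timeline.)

Source frame index: (0×3600 + 28×60 + 30) × 50 + 30 = 85530.
Real time: 85530 / (50) = 8553/5 s.
Target frame: (8553/5) × (48) = 410544/5 ≈ 82108.800 → 82109.

frame 82109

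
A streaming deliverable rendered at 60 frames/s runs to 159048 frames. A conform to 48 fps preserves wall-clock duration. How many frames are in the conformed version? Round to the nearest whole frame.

Frames at target rate = 159048 × (48) / (60) = 636192/5 ≈ 127238.400.
Nearest whole frame: 127238.

127238 frames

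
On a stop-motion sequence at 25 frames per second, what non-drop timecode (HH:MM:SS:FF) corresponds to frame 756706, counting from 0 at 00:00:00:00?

756706 ÷ 25 = 30268 full seconds, remainder 6 frames.
30268 s = 8 h 24 min 28 s.
Timecode: 08:24:28:06.

08:24:28:06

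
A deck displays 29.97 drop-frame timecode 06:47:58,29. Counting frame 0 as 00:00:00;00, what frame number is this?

As if non-drop at 30 labels/s: (6 × 3600 + 47 × 60 + 58) × 30 + 29 = 734369.
Minute boundaries passed: 407; those not divisible by 10: 407 − 40 = 367; dropped labels = 2 × 367 = 734.
Actual frame index = 734369 − 734 = 733635.

733635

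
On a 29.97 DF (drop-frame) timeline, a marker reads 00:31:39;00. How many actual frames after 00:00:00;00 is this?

56914

As if non-drop at 30 labels/s: (0 × 3600 + 31 × 60 + 39) × 30 + 0 = 56970.
Minute boundaries passed: 31; those not divisible by 10: 31 − 3 = 28; dropped labels = 2 × 28 = 56.
Actual frame index = 56970 − 56 = 56914.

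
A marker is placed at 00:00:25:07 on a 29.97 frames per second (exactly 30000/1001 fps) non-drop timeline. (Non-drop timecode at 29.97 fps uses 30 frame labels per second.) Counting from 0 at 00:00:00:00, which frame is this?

frame 757

Total seconds to the label: (0 × 3600 + 0 × 60 + 25) = 25.
Frame index = 25 × 30 + 7 = 757.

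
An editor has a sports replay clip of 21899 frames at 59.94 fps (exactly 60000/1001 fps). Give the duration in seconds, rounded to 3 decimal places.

365.348 seconds

Running time = 21899 × 1001/60000 = 21920899/60000 s ≈ 365.348 s.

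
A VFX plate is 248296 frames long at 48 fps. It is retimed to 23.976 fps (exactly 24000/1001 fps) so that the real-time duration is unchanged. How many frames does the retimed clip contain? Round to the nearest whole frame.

124024 frames

Frames at target rate = 248296 × (24000/1001) / (48) = 124148000/1001 ≈ 124023.976.
Nearest whole frame: 124024.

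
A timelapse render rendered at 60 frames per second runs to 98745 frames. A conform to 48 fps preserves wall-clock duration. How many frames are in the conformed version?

Target frames = source frames × (target rate / source rate) = 98745 × (48)/(60) = 98745 × 4/5 = 78996.

78996 frames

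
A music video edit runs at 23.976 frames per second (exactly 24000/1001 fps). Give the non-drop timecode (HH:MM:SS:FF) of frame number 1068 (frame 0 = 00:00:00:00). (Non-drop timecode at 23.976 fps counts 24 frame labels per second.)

00:00:44:12

1068 ÷ 24 = 44 full seconds, remainder 12 frames.
44 s = 0 h 0 min 44 s.
Timecode: 00:00:44:12.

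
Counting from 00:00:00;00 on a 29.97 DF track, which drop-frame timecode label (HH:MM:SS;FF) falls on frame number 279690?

02:35:32;10

Each 10-minute DF block holds 10 × 60 × 30 − 9 × 2 = 17982 frames. 279690 ÷ 17982 → 15 full blocks, remainder 9960.
Within the partial block the first minute is 1800 frames and each further minute 1798, so 5 further minute boundaries passed. Total skipped labels = 18 × 15 + 2 × 5 = 280.
Non-drop label index = 279690 + 280 = 279970; at 30 labels/s that is 02:35:32:10, i.e. DF 02:35:32;10.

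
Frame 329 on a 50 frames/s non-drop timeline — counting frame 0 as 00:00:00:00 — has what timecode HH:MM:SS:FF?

00:00:06:29

329 ÷ 50 = 6 full seconds, remainder 29 frames.
6 s = 0 h 0 min 6 s.
Timecode: 00:00:06:29.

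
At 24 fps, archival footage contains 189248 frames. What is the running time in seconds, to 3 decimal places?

Running time = 189248 × 1/24 = 23656/3 s ≈ 7885.333 s.

7885.333 seconds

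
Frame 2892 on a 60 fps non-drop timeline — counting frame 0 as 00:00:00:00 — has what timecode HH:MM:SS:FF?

2892 ÷ 60 = 48 full seconds, remainder 12 frames.
48 s = 0 h 0 min 48 s.
Timecode: 00:00:48:12.

00:00:48:12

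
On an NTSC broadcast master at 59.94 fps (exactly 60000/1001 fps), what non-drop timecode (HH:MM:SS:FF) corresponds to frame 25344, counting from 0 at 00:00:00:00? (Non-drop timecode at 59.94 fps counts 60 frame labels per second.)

00:07:02:24

25344 ÷ 60 = 422 full seconds, remainder 24 frames.
422 s = 0 h 7 min 2 s.
Timecode: 00:07:02:24.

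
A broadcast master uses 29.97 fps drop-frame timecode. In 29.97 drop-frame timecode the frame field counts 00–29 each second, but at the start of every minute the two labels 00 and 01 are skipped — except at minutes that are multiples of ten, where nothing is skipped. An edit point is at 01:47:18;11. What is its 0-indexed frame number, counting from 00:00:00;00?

192957

Complete 10-minute blocks: 10, each 17982 frames → 179820.
Remaining 7 whole minutes in the current block: 1800 + 6 × 1798 = 12588 frames.
Within the current minute: 18 × 30 + 11 − 2 = 549 (labels ;00/;01 skipped at this minute). Total = 179820 + 12588 + 549 = 192957.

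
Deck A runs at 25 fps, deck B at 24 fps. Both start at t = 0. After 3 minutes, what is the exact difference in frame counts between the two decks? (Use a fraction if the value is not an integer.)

180 frames

3 min = 180 s.
A emits 25 × 180 = 4500 frames; B emits 24 × 180 = 4320.
Difference = 180 frames; B is behind A.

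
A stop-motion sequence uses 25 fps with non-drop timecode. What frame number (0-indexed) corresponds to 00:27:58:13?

41963

Total seconds to the label: (0 × 3600 + 27 × 60 + 58) = 1678.
Frame index = 1678 × 25 + 13 = 41963.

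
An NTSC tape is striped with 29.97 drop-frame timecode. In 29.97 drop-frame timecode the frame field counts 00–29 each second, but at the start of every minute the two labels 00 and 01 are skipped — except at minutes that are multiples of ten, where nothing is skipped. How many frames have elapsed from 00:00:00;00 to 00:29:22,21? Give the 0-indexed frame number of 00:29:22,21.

52827

Complete 10-minute blocks: 2, each 17982 frames → 35964.
Remaining 9 whole minutes in the current block: 1800 + 8 × 1798 = 16184 frames.
Within the current minute: 22 × 30 + 21 − 2 = 679 (labels ;00/;01 skipped at this minute). Total = 35964 + 16184 + 679 = 52827.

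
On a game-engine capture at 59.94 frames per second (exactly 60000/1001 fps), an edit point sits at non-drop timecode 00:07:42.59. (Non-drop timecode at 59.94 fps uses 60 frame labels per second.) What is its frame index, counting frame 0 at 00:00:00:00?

Total seconds to the label: (0 × 3600 + 7 × 60 + 42) = 462.
Frame index = 462 × 60 + 59 = 27779.

27779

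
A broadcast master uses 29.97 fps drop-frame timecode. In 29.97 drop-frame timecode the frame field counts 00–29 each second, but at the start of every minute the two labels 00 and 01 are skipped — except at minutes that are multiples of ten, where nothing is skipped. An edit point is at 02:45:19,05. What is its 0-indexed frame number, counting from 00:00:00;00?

As if non-drop at 30 labels/s: (2 × 3600 + 45 × 60 + 19) × 30 + 5 = 297575.
Minute boundaries passed: 165; those not divisible by 10: 165 − 16 = 149; dropped labels = 2 × 149 = 298.
Actual frame index = 297575 − 298 = 297277.

297277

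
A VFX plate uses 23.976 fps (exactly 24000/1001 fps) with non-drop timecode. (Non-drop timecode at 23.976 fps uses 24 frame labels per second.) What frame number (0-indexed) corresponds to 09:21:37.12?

Total seconds to the label: (9 × 3600 + 21 × 60 + 37) = 33697.
Frame index = 33697 × 24 + 12 = 808740.

frame 808740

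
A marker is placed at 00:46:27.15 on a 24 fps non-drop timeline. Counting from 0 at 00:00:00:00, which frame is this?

frame 66903

Total seconds to the label: (0 × 3600 + 46 × 60 + 27) = 2787.
Frame index = 2787 × 24 + 15 = 66903.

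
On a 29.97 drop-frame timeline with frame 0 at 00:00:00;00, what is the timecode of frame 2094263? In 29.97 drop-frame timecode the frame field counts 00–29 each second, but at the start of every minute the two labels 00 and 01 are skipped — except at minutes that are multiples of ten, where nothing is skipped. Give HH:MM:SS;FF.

19:24:38;19

Each 10-minute DF block holds 10 × 60 × 30 − 9 × 2 = 17982 frames. 2094263 ÷ 17982 → 116 full blocks, remainder 8351.
Within the partial block the first minute is 1800 frames and each further minute 1798, so 4 further minute boundaries passed. Total skipped labels = 18 × 116 + 2 × 4 = 2096.
Non-drop label index = 2094263 + 2096 = 2096359; at 30 labels/s that is 19:24:38:19, i.e. DF 19:24:38;19.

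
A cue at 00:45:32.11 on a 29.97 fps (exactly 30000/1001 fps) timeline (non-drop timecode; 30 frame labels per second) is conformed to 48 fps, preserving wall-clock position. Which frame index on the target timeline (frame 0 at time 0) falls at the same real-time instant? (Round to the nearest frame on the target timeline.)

frame 131285

Source frame index: (0×3600 + 45×60 + 32) × 30 + 11 = 81971.
Real time: 81971 / (30000/1001) = 82052971/30000 s.
Target frame: (82052971/30000) × (48) = 82052971/625 ≈ 131284.754 → 131285.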